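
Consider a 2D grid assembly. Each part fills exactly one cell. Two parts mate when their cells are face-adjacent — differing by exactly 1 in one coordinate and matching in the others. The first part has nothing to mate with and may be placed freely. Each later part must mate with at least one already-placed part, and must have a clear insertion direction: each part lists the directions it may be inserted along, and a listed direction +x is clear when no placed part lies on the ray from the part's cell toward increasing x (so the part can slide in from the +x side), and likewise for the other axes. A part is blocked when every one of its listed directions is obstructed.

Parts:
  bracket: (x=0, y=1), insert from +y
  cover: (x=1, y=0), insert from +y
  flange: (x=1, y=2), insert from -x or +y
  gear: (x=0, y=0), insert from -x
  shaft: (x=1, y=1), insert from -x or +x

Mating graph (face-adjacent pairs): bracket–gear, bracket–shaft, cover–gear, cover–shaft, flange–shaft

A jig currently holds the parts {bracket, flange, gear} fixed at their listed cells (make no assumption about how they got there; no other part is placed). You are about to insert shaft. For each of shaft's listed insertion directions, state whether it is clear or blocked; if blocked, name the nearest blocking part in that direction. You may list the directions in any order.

+x: clear; -x: blocked by bracket

-x: nearest on ray is bracket@(0, 1) ⇒ blocked
+x: ray from shaft(1, 1) has no placed part ⇒ clear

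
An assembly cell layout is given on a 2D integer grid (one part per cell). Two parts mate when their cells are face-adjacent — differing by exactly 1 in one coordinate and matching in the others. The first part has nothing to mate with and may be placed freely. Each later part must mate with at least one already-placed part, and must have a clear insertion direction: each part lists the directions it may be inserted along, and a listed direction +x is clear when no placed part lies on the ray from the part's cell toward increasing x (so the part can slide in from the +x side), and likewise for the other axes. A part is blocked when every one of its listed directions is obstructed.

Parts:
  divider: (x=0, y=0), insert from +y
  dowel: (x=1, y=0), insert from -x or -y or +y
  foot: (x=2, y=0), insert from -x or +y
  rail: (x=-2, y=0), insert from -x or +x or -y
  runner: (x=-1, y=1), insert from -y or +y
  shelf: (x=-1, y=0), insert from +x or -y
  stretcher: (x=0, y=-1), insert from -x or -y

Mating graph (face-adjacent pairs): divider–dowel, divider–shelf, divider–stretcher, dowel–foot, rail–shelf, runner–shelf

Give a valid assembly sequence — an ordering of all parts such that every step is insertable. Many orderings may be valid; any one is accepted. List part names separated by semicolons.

1. dowel@(1, 0) [-x clear] — {dowel}
2. divider@(0, 0) [+y clear] — {divider, dowel}
3. foot@(2, 0) [+y clear] — {divider, dowel, foot}
4. shelf@(-1, 0) [-y clear] — {divider, dowel, foot, shelf}
5. rail@(-2, 0) [-x clear] — {divider, dowel, foot, rail, shelf}
6. runner@(-1, 1) [+y clear] — {divider, dowel, foot, rail, runner, shelf}
7. stretcher@(0, -1) [-x clear] — {divider, dowel, foot, rail, runner, shelf, stretcher}

dowel; divider; foot; shelf; rail; runner; stretcher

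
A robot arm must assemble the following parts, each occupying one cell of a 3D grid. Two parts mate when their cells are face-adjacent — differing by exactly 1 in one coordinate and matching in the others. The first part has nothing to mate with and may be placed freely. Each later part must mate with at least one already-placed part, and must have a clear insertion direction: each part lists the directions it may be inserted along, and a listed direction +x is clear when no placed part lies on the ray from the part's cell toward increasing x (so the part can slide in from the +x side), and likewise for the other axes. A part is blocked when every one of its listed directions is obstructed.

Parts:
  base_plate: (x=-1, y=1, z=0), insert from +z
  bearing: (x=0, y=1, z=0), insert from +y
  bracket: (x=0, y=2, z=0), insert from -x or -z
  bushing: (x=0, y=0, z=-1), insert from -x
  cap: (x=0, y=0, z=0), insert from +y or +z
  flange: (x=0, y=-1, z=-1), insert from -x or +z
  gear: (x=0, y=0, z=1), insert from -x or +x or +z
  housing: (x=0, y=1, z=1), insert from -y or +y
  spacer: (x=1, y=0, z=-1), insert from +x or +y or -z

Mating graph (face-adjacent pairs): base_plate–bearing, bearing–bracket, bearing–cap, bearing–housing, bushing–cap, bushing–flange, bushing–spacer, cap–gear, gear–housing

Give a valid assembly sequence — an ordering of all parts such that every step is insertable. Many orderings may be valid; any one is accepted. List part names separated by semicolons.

bushing; flange; spacer; cap; gear; housing; bearing; base_plate; bracket

1. bushing@(0, 0, -1) [-x clear] — {bushing}
2. flange@(0, -1, -1) [-x clear] — {bushing, flange}
3. spacer@(1, 0, -1) [+x clear] — {bushing, flange, spacer}
4. cap@(0, 0, 0) [+y clear] — {bushing, cap, flange, spacer}
5. gear@(0, 0, 1) [-x clear] — {bushing, cap, flange, gear, spacer}
6. housing@(0, 1, 1) [+y clear] — {bushing, cap, flange, gear, housing, spacer}
7. bearing@(0, 1, 0) [+y clear] — {bearing, bushing, cap, flange, gear, housing, spacer}
8. base_plate@(-1, 1, 0) [+z clear] — {base_plate, bearing, bushing, cap, flange, gear, housing, spacer}
9. bracket@(0, 2, 0) [-x clear] — {base_plate, bearing, bracket, bushing, cap, flange, gear, housing, spacer}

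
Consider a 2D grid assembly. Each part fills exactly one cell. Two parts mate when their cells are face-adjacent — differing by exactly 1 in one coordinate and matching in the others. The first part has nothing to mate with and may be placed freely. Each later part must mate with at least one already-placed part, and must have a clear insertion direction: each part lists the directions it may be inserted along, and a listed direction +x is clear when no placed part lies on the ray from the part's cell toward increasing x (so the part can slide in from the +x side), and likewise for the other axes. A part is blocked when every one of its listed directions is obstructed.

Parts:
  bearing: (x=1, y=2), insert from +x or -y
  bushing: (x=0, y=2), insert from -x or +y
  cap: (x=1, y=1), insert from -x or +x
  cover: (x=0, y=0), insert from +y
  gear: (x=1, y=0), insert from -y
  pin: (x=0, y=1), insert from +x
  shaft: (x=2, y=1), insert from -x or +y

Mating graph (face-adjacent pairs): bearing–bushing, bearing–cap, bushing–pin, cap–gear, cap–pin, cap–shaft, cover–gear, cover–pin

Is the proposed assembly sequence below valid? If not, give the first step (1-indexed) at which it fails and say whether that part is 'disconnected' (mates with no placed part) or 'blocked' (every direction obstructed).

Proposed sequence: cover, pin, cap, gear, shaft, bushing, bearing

1. cover@(0, 0) [+y clear] — {cover}
2. pin@(0, 1) [+x clear] — {cover, pin}
3. cap@(1, 1) [+x clear] — {cap, cover, pin}
4. gear@(1, 0) [-y clear] — {cap, cover, gear, pin}
5. shaft@(2, 1) [+y clear] — {cap, cover, gear, pin, shaft}
6. bushing@(0, 2) [-x clear] — {bushing, cap, cover, gear, pin, shaft}
7. bearing@(1, 2) [+x clear] — {bearing, bushing, cap, cover, gear, pin, shaft}

Valid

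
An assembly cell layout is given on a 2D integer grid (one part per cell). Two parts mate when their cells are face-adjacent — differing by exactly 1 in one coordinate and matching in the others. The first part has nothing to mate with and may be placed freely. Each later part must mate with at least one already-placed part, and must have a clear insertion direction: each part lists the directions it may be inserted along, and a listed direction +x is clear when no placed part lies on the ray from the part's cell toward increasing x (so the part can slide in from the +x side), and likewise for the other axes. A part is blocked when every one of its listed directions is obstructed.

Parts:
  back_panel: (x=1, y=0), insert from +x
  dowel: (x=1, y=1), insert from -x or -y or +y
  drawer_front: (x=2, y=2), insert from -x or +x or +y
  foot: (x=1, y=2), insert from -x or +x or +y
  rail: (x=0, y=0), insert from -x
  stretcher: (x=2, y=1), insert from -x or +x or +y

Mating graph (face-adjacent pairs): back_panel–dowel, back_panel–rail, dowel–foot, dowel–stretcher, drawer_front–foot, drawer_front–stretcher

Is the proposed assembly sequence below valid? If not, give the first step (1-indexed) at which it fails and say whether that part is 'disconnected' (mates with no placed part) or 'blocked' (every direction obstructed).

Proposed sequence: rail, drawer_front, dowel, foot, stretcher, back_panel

Invalid at step 2 (disconnected)

1. rail@(0, 0) [-x clear] — {rail}
2. drawer_front@(2, 2) — no placed neighbour ⇒ disconnected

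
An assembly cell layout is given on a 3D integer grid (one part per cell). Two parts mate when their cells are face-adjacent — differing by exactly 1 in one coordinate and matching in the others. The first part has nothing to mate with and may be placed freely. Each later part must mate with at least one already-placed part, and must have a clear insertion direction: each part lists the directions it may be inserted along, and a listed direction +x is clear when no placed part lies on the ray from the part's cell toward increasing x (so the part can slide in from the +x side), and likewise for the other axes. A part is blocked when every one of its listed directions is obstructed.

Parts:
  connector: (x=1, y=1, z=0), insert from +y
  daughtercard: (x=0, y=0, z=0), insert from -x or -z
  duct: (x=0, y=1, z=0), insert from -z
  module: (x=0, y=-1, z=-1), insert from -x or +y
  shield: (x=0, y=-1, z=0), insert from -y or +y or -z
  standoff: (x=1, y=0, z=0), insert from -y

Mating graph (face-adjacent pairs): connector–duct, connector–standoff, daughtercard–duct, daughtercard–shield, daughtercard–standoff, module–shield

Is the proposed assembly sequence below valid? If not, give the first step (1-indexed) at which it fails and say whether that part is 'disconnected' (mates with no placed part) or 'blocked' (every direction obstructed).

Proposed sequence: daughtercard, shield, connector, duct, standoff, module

1. daughtercard@(0, 0, 0) [-x clear] — {daughtercard}
2. shield@(0, -1, 0) [-y clear] — {daughtercard, shield}
3. connector@(1, 1, 0) — no placed neighbour ⇒ disconnected

Invalid at step 3 (disconnected)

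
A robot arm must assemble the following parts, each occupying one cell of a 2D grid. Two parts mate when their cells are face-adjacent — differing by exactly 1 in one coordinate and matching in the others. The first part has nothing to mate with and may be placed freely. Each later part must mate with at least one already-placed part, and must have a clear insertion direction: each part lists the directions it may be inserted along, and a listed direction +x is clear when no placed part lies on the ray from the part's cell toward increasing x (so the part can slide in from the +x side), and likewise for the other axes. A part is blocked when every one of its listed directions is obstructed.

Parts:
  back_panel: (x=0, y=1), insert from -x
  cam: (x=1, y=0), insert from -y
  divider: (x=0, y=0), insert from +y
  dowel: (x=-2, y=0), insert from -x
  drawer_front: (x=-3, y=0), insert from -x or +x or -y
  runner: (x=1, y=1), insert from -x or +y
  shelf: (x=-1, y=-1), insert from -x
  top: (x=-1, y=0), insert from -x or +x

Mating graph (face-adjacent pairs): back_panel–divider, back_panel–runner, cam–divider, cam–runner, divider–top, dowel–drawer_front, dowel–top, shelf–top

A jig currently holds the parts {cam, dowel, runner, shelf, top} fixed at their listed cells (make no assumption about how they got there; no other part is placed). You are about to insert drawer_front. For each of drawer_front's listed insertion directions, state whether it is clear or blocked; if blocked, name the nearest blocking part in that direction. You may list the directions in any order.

+x: blocked by dowel; -x: clear; -y: clear

-x: ray from drawer_front(-3, 0) has no placed part ⇒ clear
+x: nearest on ray is dowel@(-2, 0) ⇒ blocked
-y: ray from drawer_front(-3, 0) has no placed part ⇒ clear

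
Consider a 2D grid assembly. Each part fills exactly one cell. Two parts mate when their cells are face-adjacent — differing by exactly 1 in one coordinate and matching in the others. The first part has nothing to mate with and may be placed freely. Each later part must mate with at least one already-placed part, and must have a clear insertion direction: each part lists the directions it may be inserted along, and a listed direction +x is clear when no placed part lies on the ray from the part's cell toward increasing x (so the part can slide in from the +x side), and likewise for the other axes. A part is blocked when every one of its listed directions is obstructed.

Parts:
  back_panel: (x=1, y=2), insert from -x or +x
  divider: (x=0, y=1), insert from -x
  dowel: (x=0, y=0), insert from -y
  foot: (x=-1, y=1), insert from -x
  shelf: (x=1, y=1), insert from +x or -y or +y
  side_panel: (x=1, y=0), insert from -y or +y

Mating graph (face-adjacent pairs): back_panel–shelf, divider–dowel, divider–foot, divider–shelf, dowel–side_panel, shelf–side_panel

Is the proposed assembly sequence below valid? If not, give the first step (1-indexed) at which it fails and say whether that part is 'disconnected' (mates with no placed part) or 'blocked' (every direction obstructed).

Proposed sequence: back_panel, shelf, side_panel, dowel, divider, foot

Valid

1. back_panel@(1, 2) [-x clear] — {back_panel}
2. shelf@(1, 1) [+x clear] — {back_panel, shelf}
3. side_panel@(1, 0) [-y clear] — {back_panel, shelf, side_panel}
4. dowel@(0, 0) [-y clear] — {back_panel, dowel, shelf, side_panel}
5. divider@(0, 1) [-x clear] — {back_panel, divider, dowel, shelf, side_panel}
6. foot@(-1, 1) [-x clear] — {back_panel, divider, dowel, foot, shelf, side_panel}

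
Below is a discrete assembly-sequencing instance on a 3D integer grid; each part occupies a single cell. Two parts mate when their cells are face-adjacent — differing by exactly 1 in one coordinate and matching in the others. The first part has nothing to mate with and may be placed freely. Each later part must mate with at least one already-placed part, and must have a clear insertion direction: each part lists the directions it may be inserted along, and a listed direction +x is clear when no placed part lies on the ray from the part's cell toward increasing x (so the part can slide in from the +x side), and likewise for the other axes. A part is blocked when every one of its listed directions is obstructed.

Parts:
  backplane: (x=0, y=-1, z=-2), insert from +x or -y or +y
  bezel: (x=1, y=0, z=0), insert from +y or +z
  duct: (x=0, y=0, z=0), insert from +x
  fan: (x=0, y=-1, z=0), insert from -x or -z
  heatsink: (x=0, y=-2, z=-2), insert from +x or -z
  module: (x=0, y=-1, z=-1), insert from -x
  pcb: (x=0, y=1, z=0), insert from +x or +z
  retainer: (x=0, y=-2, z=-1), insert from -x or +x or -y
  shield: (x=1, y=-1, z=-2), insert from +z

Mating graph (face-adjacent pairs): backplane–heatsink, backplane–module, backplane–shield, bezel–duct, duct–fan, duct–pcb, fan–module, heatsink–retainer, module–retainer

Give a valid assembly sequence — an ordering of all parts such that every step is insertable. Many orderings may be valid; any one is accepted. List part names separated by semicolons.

pcb; duct; fan; bezel; module; backplane; heatsink; shield; retainer

1. pcb@(0, 1, 0) [+x clear] — {pcb}
2. duct@(0, 0, 0) [+x clear] — {duct, pcb}
3. fan@(0, -1, 0) [-x clear] — {duct, fan, pcb}
4. bezel@(1, 0, 0) [+y clear] — {bezel, duct, fan, pcb}
5. module@(0, -1, -1) [-x clear] — {bezel, duct, fan, module, pcb}
6. backplane@(0, -1, -2) [+x clear] — {backplane, bezel, duct, fan, module, pcb}
7. heatsink@(0, -2, -2) [+x clear] — {backplane, bezel, duct, fan, heatsink, module, pcb}
8. shield@(1, -1, -2) [+z clear] — {backplane, bezel, duct, fan, heatsink, module, pcb, shield}
9. retainer@(0, -2, -1) [-x clear] — {backplane, bezel, duct, fan, heatsink, module, pcb, retainer, shield}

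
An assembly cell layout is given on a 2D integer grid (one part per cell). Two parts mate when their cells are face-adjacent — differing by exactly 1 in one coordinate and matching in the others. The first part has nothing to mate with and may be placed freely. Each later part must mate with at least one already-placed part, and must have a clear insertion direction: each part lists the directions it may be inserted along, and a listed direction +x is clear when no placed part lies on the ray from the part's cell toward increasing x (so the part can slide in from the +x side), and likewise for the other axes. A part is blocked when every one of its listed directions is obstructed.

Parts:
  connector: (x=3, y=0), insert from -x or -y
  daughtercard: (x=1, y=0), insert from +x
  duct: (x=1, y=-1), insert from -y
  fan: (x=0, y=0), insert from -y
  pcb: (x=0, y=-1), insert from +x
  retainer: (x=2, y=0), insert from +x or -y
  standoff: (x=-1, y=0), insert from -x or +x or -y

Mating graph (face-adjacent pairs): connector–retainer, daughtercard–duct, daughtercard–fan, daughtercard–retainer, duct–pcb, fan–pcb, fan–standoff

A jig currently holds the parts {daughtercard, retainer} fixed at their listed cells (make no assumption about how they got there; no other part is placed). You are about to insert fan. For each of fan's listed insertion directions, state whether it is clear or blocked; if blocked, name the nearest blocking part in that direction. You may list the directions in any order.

-y: ray from fan(0, 0) has no placed part ⇒ clear

-y: clear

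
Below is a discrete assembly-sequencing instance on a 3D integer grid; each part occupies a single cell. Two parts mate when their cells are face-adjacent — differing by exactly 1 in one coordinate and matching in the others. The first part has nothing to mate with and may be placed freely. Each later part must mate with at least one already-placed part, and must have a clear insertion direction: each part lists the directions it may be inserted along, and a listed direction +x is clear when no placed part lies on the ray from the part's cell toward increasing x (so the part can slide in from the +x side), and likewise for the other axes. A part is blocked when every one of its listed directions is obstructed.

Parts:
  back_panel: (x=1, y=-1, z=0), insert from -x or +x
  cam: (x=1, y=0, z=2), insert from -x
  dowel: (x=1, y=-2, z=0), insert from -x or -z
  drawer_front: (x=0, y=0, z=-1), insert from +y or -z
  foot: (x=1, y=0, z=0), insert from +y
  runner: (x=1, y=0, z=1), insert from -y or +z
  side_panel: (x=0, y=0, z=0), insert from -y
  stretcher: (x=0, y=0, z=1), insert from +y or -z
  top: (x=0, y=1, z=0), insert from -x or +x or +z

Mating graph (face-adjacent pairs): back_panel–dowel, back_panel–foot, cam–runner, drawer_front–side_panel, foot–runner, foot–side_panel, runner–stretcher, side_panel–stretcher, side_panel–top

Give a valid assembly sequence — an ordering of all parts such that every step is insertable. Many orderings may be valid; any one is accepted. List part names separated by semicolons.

side_panel; top; foot; stretcher; drawer_front; runner; cam; back_panel; dowel

1. side_panel@(0, 0, 0) [-y clear] — {side_panel}
2. top@(0, 1, 0) [-x clear] — {side_panel, top}
3. foot@(1, 0, 0) [+y clear] — {foot, side_panel, top}
4. stretcher@(0, 0, 1) [+y clear] — {foot, side_panel, stretcher, top}
5. drawer_front@(0, 0, -1) [+y clear] — {drawer_front, foot, side_panel, stretcher, top}
6. runner@(1, 0, 1) [-y clear] — {drawer_front, foot, runner, side_panel, stretcher, top}
7. cam@(1, 0, 2) [-x clear] — {cam, drawer_front, foot, runner, side_panel, stretcher, top}
8. back_panel@(1, -1, 0) [-x clear] — {back_panel, cam, drawer_front, foot, runner, side_panel, stretcher, top}
9. dowel@(1, -2, 0) [-x clear] — {back_panel, cam, dowel, drawer_front, foot, runner, side_panel, stretcher, top}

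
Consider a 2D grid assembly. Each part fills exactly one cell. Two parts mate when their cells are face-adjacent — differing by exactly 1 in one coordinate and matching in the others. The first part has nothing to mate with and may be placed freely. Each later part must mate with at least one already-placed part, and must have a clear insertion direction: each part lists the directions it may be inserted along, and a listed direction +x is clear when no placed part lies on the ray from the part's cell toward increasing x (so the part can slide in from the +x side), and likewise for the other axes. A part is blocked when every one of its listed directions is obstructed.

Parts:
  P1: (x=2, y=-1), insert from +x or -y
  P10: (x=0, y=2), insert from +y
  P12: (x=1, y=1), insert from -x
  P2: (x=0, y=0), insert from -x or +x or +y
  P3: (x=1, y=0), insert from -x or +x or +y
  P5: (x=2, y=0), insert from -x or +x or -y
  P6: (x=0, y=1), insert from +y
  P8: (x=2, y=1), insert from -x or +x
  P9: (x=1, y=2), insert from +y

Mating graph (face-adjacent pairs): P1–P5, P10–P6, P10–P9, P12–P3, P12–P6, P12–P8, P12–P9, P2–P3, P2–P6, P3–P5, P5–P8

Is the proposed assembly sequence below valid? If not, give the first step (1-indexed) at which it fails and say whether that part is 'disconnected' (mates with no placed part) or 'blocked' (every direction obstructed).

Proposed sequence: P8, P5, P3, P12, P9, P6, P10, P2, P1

1. P8@(2, 1) [-x clear] — {P8}
2. P5@(2, 0) [-x clear] — {P5, P8}
3. P3@(1, 0) [-x clear] — {P3, P5, P8}
4. P12@(1, 1) [-x clear] — {P12, P3, P5, P8}
5. P9@(1, 2) [+y clear] — {P12, P3, P5, P8, P9}
6. P6@(0, 1) [+y clear] — {P12, P3, P5, P6, P8, P9}
7. P10@(0, 2) [+y clear] — {P10, P12, P3, P5, P6, P8, P9}
8. P2@(0, 0) [-x clear] — {P10, P12, P2, P3, P5, P6, P8, P9}
9. P1@(2, -1) [+x clear] — {P1, P10, P12, P2, P3, P5, P6, P8, P9}

Valid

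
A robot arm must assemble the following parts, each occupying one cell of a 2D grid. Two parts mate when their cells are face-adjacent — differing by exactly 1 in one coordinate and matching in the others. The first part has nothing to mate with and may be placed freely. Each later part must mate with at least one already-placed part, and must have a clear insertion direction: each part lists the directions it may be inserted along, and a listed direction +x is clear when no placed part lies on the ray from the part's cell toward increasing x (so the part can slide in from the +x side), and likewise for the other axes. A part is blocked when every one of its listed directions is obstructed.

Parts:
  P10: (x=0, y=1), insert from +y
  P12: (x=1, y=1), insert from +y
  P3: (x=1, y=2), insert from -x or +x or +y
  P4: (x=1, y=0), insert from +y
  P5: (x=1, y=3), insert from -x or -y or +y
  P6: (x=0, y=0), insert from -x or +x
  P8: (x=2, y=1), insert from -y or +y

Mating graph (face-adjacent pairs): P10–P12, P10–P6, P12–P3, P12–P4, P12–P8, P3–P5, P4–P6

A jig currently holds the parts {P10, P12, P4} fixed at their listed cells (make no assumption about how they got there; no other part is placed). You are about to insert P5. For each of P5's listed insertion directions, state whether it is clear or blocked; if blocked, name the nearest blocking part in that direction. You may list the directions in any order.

-x: ray from P5(1, 3) has no placed part ⇒ clear
-y: nearest on ray is P12@(1, 1) ⇒ blocked
+y: ray from P5(1, 3) has no placed part ⇒ clear

+y: clear; -x: clear; -y: blocked by P12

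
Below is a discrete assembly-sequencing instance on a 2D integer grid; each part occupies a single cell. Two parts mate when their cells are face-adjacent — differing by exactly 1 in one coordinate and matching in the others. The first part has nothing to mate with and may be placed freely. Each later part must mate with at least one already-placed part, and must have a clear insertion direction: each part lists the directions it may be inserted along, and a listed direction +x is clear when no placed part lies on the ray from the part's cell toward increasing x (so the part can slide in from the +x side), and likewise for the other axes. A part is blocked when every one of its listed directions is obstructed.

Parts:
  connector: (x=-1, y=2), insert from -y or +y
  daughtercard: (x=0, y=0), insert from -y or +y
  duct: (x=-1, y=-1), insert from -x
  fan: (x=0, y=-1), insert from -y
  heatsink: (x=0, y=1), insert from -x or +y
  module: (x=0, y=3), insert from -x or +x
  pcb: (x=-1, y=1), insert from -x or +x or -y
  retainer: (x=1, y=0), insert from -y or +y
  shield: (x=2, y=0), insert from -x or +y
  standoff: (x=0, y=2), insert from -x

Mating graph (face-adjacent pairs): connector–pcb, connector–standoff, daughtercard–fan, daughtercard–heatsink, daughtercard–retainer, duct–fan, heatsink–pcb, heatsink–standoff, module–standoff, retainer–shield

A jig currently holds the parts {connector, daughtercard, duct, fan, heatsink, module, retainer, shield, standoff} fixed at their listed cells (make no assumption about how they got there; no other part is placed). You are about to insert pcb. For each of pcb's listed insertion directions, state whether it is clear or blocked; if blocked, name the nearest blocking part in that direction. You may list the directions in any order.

+x: blocked by heatsink; -x: clear; -y: blocked by duct

-x: ray from pcb(-1, 1) has no placed part ⇒ clear
+x: nearest on ray is heatsink@(0, 1) ⇒ blocked
-y: nearest on ray is duct@(-1, -1) ⇒ blocked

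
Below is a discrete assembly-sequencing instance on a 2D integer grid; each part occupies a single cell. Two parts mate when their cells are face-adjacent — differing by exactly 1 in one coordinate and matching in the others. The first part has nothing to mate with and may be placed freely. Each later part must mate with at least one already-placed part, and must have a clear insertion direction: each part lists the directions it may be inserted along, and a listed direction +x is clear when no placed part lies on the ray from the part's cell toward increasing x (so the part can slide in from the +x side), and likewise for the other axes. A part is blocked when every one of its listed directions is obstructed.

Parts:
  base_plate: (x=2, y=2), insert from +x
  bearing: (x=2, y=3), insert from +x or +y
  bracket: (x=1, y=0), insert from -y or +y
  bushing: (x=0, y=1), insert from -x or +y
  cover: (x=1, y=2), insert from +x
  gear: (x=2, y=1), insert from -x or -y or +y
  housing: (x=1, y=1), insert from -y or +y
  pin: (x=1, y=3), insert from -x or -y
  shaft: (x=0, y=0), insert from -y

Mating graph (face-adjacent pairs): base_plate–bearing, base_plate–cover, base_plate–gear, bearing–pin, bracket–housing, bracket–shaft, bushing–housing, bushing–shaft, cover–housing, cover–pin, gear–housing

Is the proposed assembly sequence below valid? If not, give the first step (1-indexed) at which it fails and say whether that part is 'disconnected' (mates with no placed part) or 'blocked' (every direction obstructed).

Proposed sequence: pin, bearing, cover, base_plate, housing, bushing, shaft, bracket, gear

Valid

1. pin@(1, 3) [-x clear] — {pin}
2. bearing@(2, 3) [+x clear] — {bearing, pin}
3. cover@(1, 2) [+x clear] — {bearing, cover, pin}
4. base_plate@(2, 2) [+x clear] — {base_plate, bearing, cover, pin}
5. housing@(1, 1) [-y clear] — {base_plate, bearing, cover, housing, pin}
6. bushing@(0, 1) [-x clear] — {base_plate, bearing, bushing, cover, housing, pin}
7. shaft@(0, 0) [-y clear] — {base_plate, bearing, bushing, cover, housing, pin, shaft}
8. bracket@(1, 0) [-y clear] — {base_plate, bearing, bracket, bushing, cover, housing, pin, shaft}
9. gear@(2, 1) [-y clear] — {base_plate, bearing, bracket, bushing, cover, gear, housing, pin, shaft}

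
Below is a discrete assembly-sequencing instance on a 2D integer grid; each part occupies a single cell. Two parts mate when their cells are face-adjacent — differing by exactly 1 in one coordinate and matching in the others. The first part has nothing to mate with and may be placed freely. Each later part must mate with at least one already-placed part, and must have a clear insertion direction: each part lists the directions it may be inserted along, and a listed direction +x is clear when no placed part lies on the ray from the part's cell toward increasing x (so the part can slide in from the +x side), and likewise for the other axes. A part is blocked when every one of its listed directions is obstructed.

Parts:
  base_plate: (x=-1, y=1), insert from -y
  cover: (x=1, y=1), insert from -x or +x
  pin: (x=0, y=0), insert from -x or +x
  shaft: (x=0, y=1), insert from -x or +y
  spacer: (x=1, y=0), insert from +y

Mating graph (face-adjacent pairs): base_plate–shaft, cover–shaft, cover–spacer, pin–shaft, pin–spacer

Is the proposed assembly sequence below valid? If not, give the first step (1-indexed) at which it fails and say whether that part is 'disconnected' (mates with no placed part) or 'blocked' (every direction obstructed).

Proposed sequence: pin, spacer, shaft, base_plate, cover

Valid

1. pin@(0, 0) [-x clear] — {pin}
2. spacer@(1, 0) [+y clear] — {pin, spacer}
3. shaft@(0, 1) [-x clear] — {pin, shaft, spacer}
4. base_plate@(-1, 1) [-y clear] — {base_plate, pin, shaft, spacer}
5. cover@(1, 1) [+x clear] — {base_plate, cover, pin, shaft, spacer}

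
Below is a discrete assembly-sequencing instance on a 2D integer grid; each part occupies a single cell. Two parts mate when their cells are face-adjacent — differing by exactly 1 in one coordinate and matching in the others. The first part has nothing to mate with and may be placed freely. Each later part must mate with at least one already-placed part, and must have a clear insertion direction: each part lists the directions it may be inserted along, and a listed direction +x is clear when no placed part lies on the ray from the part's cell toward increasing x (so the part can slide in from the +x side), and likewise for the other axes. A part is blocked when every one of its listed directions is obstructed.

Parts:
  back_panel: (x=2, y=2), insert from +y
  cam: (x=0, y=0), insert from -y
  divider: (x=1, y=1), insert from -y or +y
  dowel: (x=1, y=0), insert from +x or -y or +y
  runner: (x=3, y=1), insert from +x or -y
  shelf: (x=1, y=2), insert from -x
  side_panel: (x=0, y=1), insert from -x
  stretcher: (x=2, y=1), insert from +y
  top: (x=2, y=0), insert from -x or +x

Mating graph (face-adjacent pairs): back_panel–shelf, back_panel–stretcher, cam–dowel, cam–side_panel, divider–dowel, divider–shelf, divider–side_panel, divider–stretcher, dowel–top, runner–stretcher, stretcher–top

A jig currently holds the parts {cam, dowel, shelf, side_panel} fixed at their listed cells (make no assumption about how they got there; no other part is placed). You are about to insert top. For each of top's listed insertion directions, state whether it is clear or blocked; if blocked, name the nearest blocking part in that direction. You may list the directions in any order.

+x: clear; -x: blocked by dowel

-x: nearest on ray is dowel@(1, 0) ⇒ blocked
+x: ray from top(2, 0) has no placed part ⇒ clear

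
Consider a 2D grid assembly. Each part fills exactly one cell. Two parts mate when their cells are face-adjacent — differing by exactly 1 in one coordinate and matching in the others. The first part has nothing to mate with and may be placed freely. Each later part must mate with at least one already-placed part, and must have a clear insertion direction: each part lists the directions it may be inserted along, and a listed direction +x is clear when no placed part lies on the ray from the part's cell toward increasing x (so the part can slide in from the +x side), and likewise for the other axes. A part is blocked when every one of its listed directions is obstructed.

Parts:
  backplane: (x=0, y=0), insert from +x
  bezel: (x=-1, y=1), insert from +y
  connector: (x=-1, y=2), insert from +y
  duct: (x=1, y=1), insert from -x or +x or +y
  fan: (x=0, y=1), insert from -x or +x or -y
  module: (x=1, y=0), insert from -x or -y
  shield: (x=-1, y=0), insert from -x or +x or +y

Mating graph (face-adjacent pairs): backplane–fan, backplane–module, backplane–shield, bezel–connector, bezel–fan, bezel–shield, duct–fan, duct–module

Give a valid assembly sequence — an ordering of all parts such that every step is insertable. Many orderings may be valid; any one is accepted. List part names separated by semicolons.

duct; fan; backplane; shield; bezel; connector; module

1. duct@(1, 1) [-x clear] — {duct}
2. fan@(0, 1) [-x clear] — {duct, fan}
3. backplane@(0, 0) [+x clear] — {backplane, duct, fan}
4. shield@(-1, 0) [-x clear] — {backplane, duct, fan, shield}
5. bezel@(-1, 1) [+y clear] — {backplane, bezel, duct, fan, shield}
6. connector@(-1, 2) [+y clear] — {backplane, bezel, connector, duct, fan, shield}
7. module@(1, 0) [-y clear] — {backplane, bezel, connector, duct, fan, module, shield}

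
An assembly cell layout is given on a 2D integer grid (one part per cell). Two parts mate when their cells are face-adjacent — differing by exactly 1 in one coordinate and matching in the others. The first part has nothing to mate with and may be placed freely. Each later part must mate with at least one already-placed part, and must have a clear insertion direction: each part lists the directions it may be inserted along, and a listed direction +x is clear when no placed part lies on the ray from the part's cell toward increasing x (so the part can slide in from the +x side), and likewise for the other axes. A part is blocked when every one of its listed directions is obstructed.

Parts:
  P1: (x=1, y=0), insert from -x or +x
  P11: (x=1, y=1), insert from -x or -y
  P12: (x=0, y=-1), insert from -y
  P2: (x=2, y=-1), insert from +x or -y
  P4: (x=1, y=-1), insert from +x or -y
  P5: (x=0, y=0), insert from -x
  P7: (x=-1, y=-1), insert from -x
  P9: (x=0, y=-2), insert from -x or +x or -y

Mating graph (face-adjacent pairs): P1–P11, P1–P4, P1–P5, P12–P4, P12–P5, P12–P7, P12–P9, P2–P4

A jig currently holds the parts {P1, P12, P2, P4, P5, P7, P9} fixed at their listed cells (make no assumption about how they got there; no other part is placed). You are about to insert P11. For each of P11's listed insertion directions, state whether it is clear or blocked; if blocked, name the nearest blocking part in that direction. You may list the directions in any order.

-x: clear; -y: blocked by P1

-x: ray from P11(1, 1) has no placed part ⇒ clear
-y: nearest on ray is P1@(1, 0) ⇒ blocked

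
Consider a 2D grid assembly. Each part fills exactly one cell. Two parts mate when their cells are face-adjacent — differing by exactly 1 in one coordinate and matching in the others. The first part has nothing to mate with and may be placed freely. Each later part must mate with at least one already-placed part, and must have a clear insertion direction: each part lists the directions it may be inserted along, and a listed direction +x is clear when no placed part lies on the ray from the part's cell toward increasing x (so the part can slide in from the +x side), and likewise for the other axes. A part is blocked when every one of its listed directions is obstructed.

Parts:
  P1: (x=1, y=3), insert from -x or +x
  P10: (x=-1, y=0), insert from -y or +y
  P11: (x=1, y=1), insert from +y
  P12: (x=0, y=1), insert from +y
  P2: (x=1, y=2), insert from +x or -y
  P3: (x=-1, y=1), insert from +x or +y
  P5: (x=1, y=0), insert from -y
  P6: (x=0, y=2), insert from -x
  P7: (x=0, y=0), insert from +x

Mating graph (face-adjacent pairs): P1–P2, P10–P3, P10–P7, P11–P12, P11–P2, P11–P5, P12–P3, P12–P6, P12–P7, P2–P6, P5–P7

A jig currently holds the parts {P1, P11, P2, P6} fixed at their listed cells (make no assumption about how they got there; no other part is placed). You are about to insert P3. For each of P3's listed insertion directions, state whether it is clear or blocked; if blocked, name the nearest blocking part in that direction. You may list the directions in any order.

+x: blocked by P11; +y: clear

+x: nearest on ray is P11@(1, 1) ⇒ blocked
+y: ray from P3(-1, 1) has no placed part ⇒ clear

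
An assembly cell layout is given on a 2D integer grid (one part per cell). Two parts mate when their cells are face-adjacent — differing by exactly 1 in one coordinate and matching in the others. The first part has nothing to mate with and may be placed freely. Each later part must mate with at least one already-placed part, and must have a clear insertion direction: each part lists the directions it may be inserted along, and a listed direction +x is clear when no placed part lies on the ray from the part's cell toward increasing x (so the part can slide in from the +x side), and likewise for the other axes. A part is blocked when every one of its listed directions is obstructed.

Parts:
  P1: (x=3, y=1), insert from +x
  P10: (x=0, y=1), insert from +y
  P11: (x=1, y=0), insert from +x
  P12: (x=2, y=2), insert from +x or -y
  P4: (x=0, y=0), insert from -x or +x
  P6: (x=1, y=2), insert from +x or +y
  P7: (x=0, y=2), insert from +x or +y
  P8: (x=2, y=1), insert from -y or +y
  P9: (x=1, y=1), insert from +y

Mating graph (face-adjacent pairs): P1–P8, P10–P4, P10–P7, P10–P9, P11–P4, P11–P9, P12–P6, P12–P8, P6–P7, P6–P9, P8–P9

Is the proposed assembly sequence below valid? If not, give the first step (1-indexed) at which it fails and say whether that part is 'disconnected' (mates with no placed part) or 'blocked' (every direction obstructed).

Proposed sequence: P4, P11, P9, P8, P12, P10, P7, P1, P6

1. P4@(0, 0) [-x clear] — {P4}
2. P11@(1, 0) [+x clear] — {P11, P4}
3. P9@(1, 1) [+y clear] — {P11, P4, P9}
4. P8@(2, 1) [-y clear] — {P11, P4, P8, P9}
5. P12@(2, 2) [+x clear] — {P11, P12, P4, P8, P9}
6. P10@(0, 1) [+y clear] — {P10, P11, P12, P4, P8, P9}
7. P7@(0, 2) [+y clear] — {P10, P11, P12, P4, P7, P8, P9}
8. P1@(3, 1) [+x clear] — {P1, P10, P11, P12, P4, P7, P8, P9}
9. P6@(1, 2) [+y clear] — {P1, P10, P11, P12, P4, P6, P7, P8, P9}

Valid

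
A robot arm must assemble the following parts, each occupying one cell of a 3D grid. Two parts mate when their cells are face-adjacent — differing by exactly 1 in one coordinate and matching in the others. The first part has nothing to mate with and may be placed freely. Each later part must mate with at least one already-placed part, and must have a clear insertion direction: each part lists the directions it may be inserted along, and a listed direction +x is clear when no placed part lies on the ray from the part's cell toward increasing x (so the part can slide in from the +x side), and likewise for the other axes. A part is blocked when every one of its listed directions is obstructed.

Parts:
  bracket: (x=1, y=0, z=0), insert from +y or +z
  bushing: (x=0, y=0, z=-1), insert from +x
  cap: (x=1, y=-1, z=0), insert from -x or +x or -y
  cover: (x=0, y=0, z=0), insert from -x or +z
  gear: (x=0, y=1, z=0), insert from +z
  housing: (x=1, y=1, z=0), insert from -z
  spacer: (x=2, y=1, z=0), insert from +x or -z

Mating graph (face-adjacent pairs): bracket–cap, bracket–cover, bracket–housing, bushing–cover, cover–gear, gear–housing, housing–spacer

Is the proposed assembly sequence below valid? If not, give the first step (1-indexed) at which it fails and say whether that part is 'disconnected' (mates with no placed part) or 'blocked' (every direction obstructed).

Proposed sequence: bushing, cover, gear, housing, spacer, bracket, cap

1. bushing@(0, 0, -1) [+x clear] — {bushing}
2. cover@(0, 0, 0) [-x clear] — {bushing, cover}
3. gear@(0, 1, 0) [+z clear] — {bushing, cover, gear}
4. housing@(1, 1, 0) [-z clear] — {bushing, cover, gear, housing}
5. spacer@(2, 1, 0) [+x clear] — {bushing, cover, gear, housing, spacer}
6. bracket@(1, 0, 0) [+z clear] — {bracket, bushing, cover, gear, housing, spacer}
7. cap@(1, -1, 0) [-x clear] — {bracket, bushing, cap, cover, gear, housing, spacer}

Valid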